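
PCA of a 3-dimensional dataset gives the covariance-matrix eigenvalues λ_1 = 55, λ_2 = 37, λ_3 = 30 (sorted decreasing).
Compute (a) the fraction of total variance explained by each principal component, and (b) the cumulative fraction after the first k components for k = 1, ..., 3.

Step 1 — total variance = trace(Sigma) = Σ λ_i = 55 + 37 + 30 = 122.

Step 2 — fraction explained by component i = λ_i / Σ λ:
  PC1: 55/122 = 0.4508
  PC2: 37/122 = 0.3033
  PC3: 30/122 = 0.2459

Step 3 — cumulative fraction after k components = (λ_1 + ... + λ_k) / Σ λ:
  k = 1: 55/122 = 0.4508
  k = 2: (55 + 37)/122 = 92/122 = 0.7541
  k = 3: (55 + 37 + 30)/122 = 122/122 = 1

Summary (fraction, with percent):

explained: PC1 0.4508 (45.08%), PC2 0.3033 (30.33%), PC3 0.2459 (24.59%);  cumulative: 0.4508, 0.7541, 1


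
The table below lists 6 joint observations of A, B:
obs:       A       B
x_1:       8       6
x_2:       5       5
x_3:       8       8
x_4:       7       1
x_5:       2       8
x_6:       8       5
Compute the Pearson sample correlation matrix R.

Step 1 — column means:
  mean(A) = (8 + 5 + 8 + 7 + 2 + 8) / 6 = 38/6 = 6.3333
  mean(B) = (6 + 5 + 8 + 1 + 8 + 5) / 6 = 33/6 = 5.5

Step 2 — sample variances and covariances s[i,j] = (1/(n-1)) · Σ_k (x_{k,i} - mean_i) · (x_{k,j} - mean_j), with n-1 = 5:
  s[A,A] = ((1.6667)·(1.6667) + (-1.3333)·(-1.3333) + (1.6667)·(1.6667) + (0.6667)·(0.6667) + (-4.3333)·(-4.3333) + (1.6667)·(1.6667)) / 5 = 29.3333/5 = 5.8667
  s[A,B] = ((1.6667)·(0.5) + (-1.3333)·(-0.5) + (1.6667)·(2.5) + (0.6667)·(-4.5) + (-4.3333)·(2.5) + (1.6667)·(-0.5)) / 5 = -9/5 = -1.8
  s[B,B] = ((0.5)·(0.5) + (-0.5)·(-0.5) + (2.5)·(2.5) + (-4.5)·(-4.5) + (2.5)·(2.5) + (-0.5)·(-0.5)) / 5 = 33.5/5 = 6.7
  Sample standard deviations s_i = √(s[i,i]):
  s(A) = √(5.8667) = 2.4221
  s(B) = √(6.7) = 2.5884

Step 3 — r_{ij} = s_{ij} / (s_i · s_j):
  r[A,A] = 1 (diagonal).
  r[A,B] = -1.8 / (2.4221 · 2.5884) = -1.8 / 6.2695 = -0.2871
  r[B,B] = 1 (diagonal).

R is symmetric with unit diagonal. Assembling:

R = [[1, -0.2871],
 [-0.2871, 1]]


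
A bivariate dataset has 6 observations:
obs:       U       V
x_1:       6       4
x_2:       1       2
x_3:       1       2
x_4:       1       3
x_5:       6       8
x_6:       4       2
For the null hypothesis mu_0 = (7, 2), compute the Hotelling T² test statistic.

Step 1 — sample mean vector:
  mean(U) = (6 + 1 + 1 + 1 + 6 + 4) / 6 = 19/6 = 3.1667
  mean(V) = (4 + 2 + 2 + 3 + 8 + 2) / 6 = 21/6 = 3.5
  x̄ = (3.1667, 3.5),  deviation x̄ - mu_0 = (3.1667, 3.5) - (7, 2) = (-3.8333, 1.5).

Step 2 — sample covariance matrix, S[i,j] = (1/(n-1)) · Σ_k (x_{k,i} - mean_i) · (x_{k,j} - mean_j), divisor n-1 = 5:
  S[U,U] = ((2.8333)·(2.8333) + (-2.1667)·(-2.1667) + (-2.1667)·(-2.1667) + (-2.1667)·(-2.1667) + (2.8333)·(2.8333) + (0.8333)·(0.8333)) / 5 = 30.8333/5 = 6.1667
  S[U,V] = ((2.8333)·(0.5) + (-2.1667)·(-1.5) + (-2.1667)·(-1.5) + (-2.1667)·(-0.5) + (2.8333)·(4.5) + (0.8333)·(-1.5)) / 5 = 20.5/5 = 4.1
  S[V,V] = ((0.5)·(0.5) + (-1.5)·(-1.5) + (-1.5)·(-1.5) + (-0.5)·(-0.5) + (4.5)·(4.5) + (-1.5)·(-1.5)) / 5 = 27.5/5 = 5.5
  S = [[6.1667, 4.1],
 [4.1, 5.5]].

Step 3 — invert S. det(S) = 6.1667·5.5 - (4.1)² = 17.1067.
  S^{-1} = (1/det) · [[d, -b], [-b, a]] = [[0.3215, -0.2397],
 [-0.2397, 0.3605]].

Step 4 — quadratic form (x̄ - mu_0)^T · S^{-1} · (x̄ - mu_0):
  S^{-1} · (x̄ - mu_0) = (-1.592, 1.4595),
  (x̄ - mu_0)^T · [...] = (-3.8333)·(-1.592) + (1.5)·(1.4595) = 8.2918.

Step 5 — scale by n: T² = 6 · 8.2918 = 49.7506.

T² ≈ 49.7506


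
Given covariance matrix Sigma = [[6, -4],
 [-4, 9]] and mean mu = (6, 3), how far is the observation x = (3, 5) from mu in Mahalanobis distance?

Step 1 — centre the observation: (x - mu) = (-3, 2).

Step 2 — invert Sigma. det(Sigma) = 6·9 - (-4)² = 38.
  Sigma^{-1} = (1/det) · [[d, -b], [-b, a]] = [[0.2368, 0.1053],
 [0.1053, 0.1579]].

Step 3 — form the quadratic (x - mu)^T · Sigma^{-1} · (x - mu):
  Sigma^{-1} · (x - mu) = (-0.5, 0).
  (x - mu)^T · [Sigma^{-1} · (x - mu)] = (-3)·(-0.5) + (2)·(0) = 1.5.

Step 4 — take square root: d = √(1.5) ≈ 1.2247.

d(x, mu) = √(1.5) ≈ 1.2247


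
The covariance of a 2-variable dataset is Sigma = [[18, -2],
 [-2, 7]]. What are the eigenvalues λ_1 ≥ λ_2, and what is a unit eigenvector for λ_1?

Step 1 — characteristic polynomial of 2×2 Sigma:
  det(Sigma - λI) = λ² - trace · λ + det = 0.
  trace = 18 + 7 = 25, det = 18·7 - (-2)² = 122.
Step 2 — discriminant:
  Δ = trace² - 4·det = 625 - 488 = 137.
Step 3 — eigenvalues:
  λ = (trace ± √Δ)/2 = (25 ± 11.7047)/2,
  λ_1 = 18.3523,  λ_2 = 6.6477.

Step 4 — unit eigenvector for λ_1: solve (Sigma - λ_1 I)v = 0. First row:
  (18 - 18.3523)·v_x + (-2)·v_y = 0, i.e. (-0.3523)·v_x + (-2)·v_y = 0,
  so v ∝ (b, λ_1 - a) = (-2, 0.3523); multiply by -1 so the first entry is positive: u = (2, -0.3523).
  ||u|| = √((2)² + (-0.3523)²) = √(4.1242) ≈ 2.0308,
  v_1 = u/||u|| ≈ (0.9848, -0.1735) (||v_1|| = 1).

λ_1 = 18.3523,  λ_2 = 6.6477;  v_1 ≈ (0.9848, -0.1735)


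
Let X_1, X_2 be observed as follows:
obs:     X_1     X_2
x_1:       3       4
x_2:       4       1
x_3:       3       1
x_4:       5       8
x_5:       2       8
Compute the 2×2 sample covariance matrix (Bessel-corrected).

Step 1 — column means:
  mean(X_1) = (3 + 4 + 3 + 5 + 2) / 5 = 17/5 = 3.4
  mean(X_2) = (4 + 1 + 1 + 8 + 8) / 5 = 22/5 = 4.4

Step 2 — sample covariance S[i,j] = (1/(n-1)) · Σ_k (x_{k,i} - mean_i) · (x_{k,j} - mean_j), with n-1 = 4.
  S[X_1,X_1] = ((-0.4)·(-0.4) + (0.6)·(0.6) + (-0.4)·(-0.4) + (1.6)·(1.6) + (-1.4)·(-1.4)) / 4 = 5.2/4 = 1.3
  S[X_1,X_2] = ((-0.4)·(-0.4) + (0.6)·(-3.4) + (-0.4)·(-3.4) + (1.6)·(3.6) + (-1.4)·(3.6)) / 4 = 0.2/4 = 0.05
  S[X_2,X_2] = ((-0.4)·(-0.4) + (-3.4)·(-3.4) + (-3.4)·(-3.4) + (3.6)·(3.6) + (3.6)·(3.6)) / 4 = 49.2/4 = 12.3

S is symmetric (S[j,i] = S[i,j]). Assembling:

S = [[1.3, 0.05],
 [0.05, 12.3]]


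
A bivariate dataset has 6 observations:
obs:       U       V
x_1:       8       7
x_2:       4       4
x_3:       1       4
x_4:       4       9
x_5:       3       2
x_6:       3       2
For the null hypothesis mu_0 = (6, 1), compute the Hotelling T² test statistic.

Step 1 — sample mean vector:
  mean(U) = (8 + 4 + 1 + 4 + 3 + 3) / 6 = 23/6 = 3.8333
  mean(V) = (7 + 4 + 4 + 9 + 2 + 2) / 6 = 28/6 = 4.6667
  x̄ = (3.8333, 4.6667),  deviation x̄ - mu_0 = (3.8333, 4.6667) - (6, 1) = (-2.1667, 3.6667).

Step 2 — sample covariance matrix, S[i,j] = (1/(n-1)) · Σ_k (x_{k,i} - mean_i) · (x_{k,j} - mean_j), divisor n-1 = 5:
  S[U,U] = ((4.1667)·(4.1667) + (0.1667)·(0.1667) + (-2.8333)·(-2.8333) + (0.1667)·(0.1667) + (-0.8333)·(-0.8333) + (-0.8333)·(-0.8333)) / 5 = 26.8333/5 = 5.3667
  S[U,V] = ((4.1667)·(2.3333) + (0.1667)·(-0.6667) + (-2.8333)·(-0.6667) + (0.1667)·(4.3333) + (-0.8333)·(-2.6667) + (-0.8333)·(-2.6667)) / 5 = 16.6667/5 = 3.3333
  S[V,V] = ((2.3333)·(2.3333) + (-0.6667)·(-0.6667) + (-0.6667)·(-0.6667) + (4.3333)·(4.3333) + (-2.6667)·(-2.6667) + (-2.6667)·(-2.6667)) / 5 = 39.3333/5 = 7.8667
  S = [[5.3667, 3.3333],
 [3.3333, 7.8667]].

Step 3 — invert S. det(S) = 5.3667·7.8667 - (3.3333)² = 31.1067.
  S^{-1} = (1/det) · [[d, -b], [-b, a]] = [[0.2529, -0.1072],
 [-0.1072, 0.1725]].

Step 4 — quadratic form (x̄ - mu_0)^T · S^{-1} · (x̄ - mu_0):
  S^{-1} · (x̄ - mu_0) = (-0.9408, 0.8648),
  (x̄ - mu_0)^T · [...] = (-2.1667)·(-0.9408) + (3.6667)·(0.8648) = 5.2093.

Step 5 — scale by n: T² = 6 · 5.2093 = 31.2559.

T² ≈ 31.2559


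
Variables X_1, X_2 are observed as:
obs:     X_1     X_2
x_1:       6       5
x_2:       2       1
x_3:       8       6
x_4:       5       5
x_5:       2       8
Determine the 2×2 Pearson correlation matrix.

Step 1 — column means:
  mean(X_1) = (6 + 2 + 8 + 5 + 2) / 5 = 23/5 = 4.6
  mean(X_2) = (5 + 1 + 6 + 5 + 8) / 5 = 25/5 = 5

Step 2 — sample variances and covariances s[i,j] = (1/(n-1)) · Σ_k (x_{k,i} - mean_i) · (x_{k,j} - mean_j), with n-1 = 4:
  s[X_1,X_1] = ((1.4)·(1.4) + (-2.6)·(-2.6) + (3.4)·(3.4) + (0.4)·(0.4) + (-2.6)·(-2.6)) / 4 = 27.2/4 = 6.8
  s[X_1,X_2] = ((1.4)·(0) + (-2.6)·(-4) + (3.4)·(1) + (0.4)·(0) + (-2.6)·(3)) / 4 = 6/4 = 1.5
  s[X_2,X_2] = ((0)·(0) + (-4)·(-4) + (1)·(1) + (0)·(0) + (3)·(3)) / 4 = 26/4 = 6.5
  Sample standard deviations s_i = √(s[i,i]):
  s(X_1) = √(6.8) = 2.6077
  s(X_2) = √(6.5) = 2.5495

Step 3 — r_{ij} = s_{ij} / (s_i · s_j):
  r[X_1,X_1] = 1 (diagonal).
  r[X_1,X_2] = 1.5 / (2.6077 · 2.5495) = 1.5 / 6.6483 = 0.2256
  r[X_2,X_2] = 1 (diagonal).

R is symmetric with unit diagonal. Assembling:

R = [[1, 0.2256],
 [0.2256, 1]]


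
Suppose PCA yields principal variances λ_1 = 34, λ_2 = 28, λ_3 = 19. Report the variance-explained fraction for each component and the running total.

Step 1 — total variance = trace(Sigma) = Σ λ_i = 34 + 28 + 19 = 81.

Step 2 — fraction explained by component i = λ_i / Σ λ:
  PC1: 34/81 = 0.4198
  PC2: 28/81 = 0.3457
  PC3: 19/81 = 0.2346

Step 3 — cumulative fraction after k components = (λ_1 + ... + λ_k) / Σ λ:
  k = 1: 34/81 = 0.4198
  k = 2: (34 + 28)/81 = 62/81 = 0.7654
  k = 3: (34 + 28 + 19)/81 = 81/81 = 1

Summary (fraction, with percent):

explained: PC1 0.4198 (41.98%), PC2 0.3457 (34.57%), PC3 0.2346 (23.46%);  cumulative: 0.4198, 0.7654, 1


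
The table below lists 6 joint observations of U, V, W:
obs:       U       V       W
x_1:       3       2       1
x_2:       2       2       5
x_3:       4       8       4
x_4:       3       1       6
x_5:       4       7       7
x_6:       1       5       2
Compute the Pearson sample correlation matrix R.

Step 1 — column means:
  mean(U) = (3 + 2 + 4 + 3 + 4 + 1) / 6 = 17/6 = 2.8333
  mean(V) = (2 + 2 + 8 + 1 + 7 + 5) / 6 = 25/6 = 4.1667
  mean(W) = (1 + 5 + 4 + 6 + 7 + 2) / 6 = 25/6 = 4.1667

Step 2 — sample variances and covariances s[i,j] = (1/(n-1)) · Σ_k (x_{k,i} - mean_i) · (x_{k,j} - mean_j), with n-1 = 5:
  s[U,U] = ((0.1667)·(0.1667) + (-0.8333)·(-0.8333) + (1.1667)·(1.1667) + (0.1667)·(0.1667) + (1.1667)·(1.1667) + (-1.8333)·(-1.8333)) / 5 = 6.8333/5 = 1.3667
  s[U,V] = ((0.1667)·(-2.1667) + (-0.8333)·(-2.1667) + (1.1667)·(3.8333) + (0.1667)·(-3.1667) + (1.1667)·(2.8333) + (-1.8333)·(0.8333)) / 5 = 7.1667/5 = 1.4333
  s[U,W] = ((0.1667)·(-3.1667) + (-0.8333)·(0.8333) + (1.1667)·(-0.1667) + (0.1667)·(1.8333) + (1.1667)·(2.8333) + (-1.8333)·(-2.1667)) / 5 = 6.1667/5 = 1.2333
  s[V,V] = ((-2.1667)·(-2.1667) + (-2.1667)·(-2.1667) + (3.8333)·(3.8333) + (-3.1667)·(-3.1667) + (2.8333)·(2.8333) + (0.8333)·(0.8333)) / 5 = 42.8333/5 = 8.5667
  s[V,W] = ((-2.1667)·(-3.1667) + (-2.1667)·(0.8333) + (3.8333)·(-0.1667) + (-3.1667)·(1.8333) + (2.8333)·(2.8333) + (0.8333)·(-2.1667)) / 5 = 4.8333/5 = 0.9667
  s[W,W] = ((-3.1667)·(-3.1667) + (0.8333)·(0.8333) + (-0.1667)·(-0.1667) + (1.8333)·(1.8333) + (2.8333)·(2.8333) + (-2.1667)·(-2.1667)) / 5 = 26.8333/5 = 5.3667
  Sample standard deviations s_i = √(s[i,i]):
  s(U) = √(1.3667) = 1.169
  s(V) = √(8.5667) = 2.9269
  s(W) = √(5.3667) = 2.3166

Step 3 — r_{ij} = s_{ij} / (s_i · s_j):
  r[U,U] = 1 (diagonal).
  r[U,V] = 1.4333 / (1.169 · 2.9269) = 1.4333 / 3.4217 = 0.4189
  r[U,W] = 1.2333 / (1.169 · 2.3166) = 1.2333 / 2.7082 = 0.4554
  r[V,V] = 1 (diagonal).
  r[V,W] = 0.9667 / (2.9269 · 2.3166) = 0.9667 / 6.7804 = 0.1426
  r[W,W] = 1 (diagonal).

R is symmetric with unit diagonal. Assembling:

R = [[1, 0.4189, 0.4554],
 [0.4189, 1, 0.1426],
 [0.4554, 0.1426, 1]]


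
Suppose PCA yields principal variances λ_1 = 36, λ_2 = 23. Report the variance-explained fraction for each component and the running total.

Step 1 — total variance = trace(Sigma) = Σ λ_i = 36 + 23 = 59.

Step 2 — fraction explained by component i = λ_i / Σ λ:
  PC1: 36/59 = 0.6102
  PC2: 23/59 = 0.3898

Step 3 — cumulative fraction after k components = (λ_1 + ... + λ_k) / Σ λ:
  k = 1: 36/59 = 0.6102
  k = 2: (36 + 23)/59 = 59/59 = 1

Summary (fraction, with percent):

explained: PC1 0.6102 (61.02%), PC2 0.3898 (38.98%);  cumulative: 0.6102, 1


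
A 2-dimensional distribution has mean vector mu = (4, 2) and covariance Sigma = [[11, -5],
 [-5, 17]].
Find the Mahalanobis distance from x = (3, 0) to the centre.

Step 1 — centre the observation: (x - mu) = (-1, -2).

Step 2 — invert Sigma. det(Sigma) = 11·17 - (-5)² = 162.
  Sigma^{-1} = (1/det) · [[d, -b], [-b, a]] = [[0.1049, 0.0309],
 [0.0309, 0.0679]].

Step 3 — form the quadratic (x - mu)^T · Sigma^{-1} · (x - mu):
  Sigma^{-1} · (x - mu) = (-0.1667, -0.1667).
  (x - mu)^T · [Sigma^{-1} · (x - mu)] = (-1)·(-0.1667) + (-2)·(-0.1667) = 0.5.

Step 4 — take square root: d = √(0.5) ≈ 0.7071.

d(x, mu) = √(0.5) ≈ 0.7071


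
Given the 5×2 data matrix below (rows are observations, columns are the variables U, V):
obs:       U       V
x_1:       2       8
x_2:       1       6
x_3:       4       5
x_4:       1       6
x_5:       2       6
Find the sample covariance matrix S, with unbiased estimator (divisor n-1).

Step 1 — column means:
  mean(U) = (2 + 1 + 4 + 1 + 2) / 5 = 10/5 = 2
  mean(V) = (8 + 6 + 5 + 6 + 6) / 5 = 31/5 = 6.2

Step 2 — sample covariance S[i,j] = (1/(n-1)) · Σ_k (x_{k,i} - mean_i) · (x_{k,j} - mean_j), with n-1 = 4.
  S[U,U] = ((0)·(0) + (-1)·(-1) + (2)·(2) + (-1)·(-1) + (0)·(0)) / 4 = 6/4 = 1.5
  S[U,V] = ((0)·(1.8) + (-1)·(-0.2) + (2)·(-1.2) + (-1)·(-0.2) + (0)·(-0.2)) / 4 = -2/4 = -0.5
  S[V,V] = ((1.8)·(1.8) + (-0.2)·(-0.2) + (-1.2)·(-1.2) + (-0.2)·(-0.2) + (-0.2)·(-0.2)) / 4 = 4.8/4 = 1.2

S is symmetric (S[j,i] = S[i,j]). Assembling:

S = [[1.5, -0.5],
 [-0.5, 1.2]]


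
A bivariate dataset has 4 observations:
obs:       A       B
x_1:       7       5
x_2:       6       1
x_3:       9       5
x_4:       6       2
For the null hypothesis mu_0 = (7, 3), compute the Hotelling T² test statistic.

Step 1 — sample mean vector:
  mean(A) = (7 + 6 + 9 + 6) / 4 = 28/4 = 7
  mean(B) = (5 + 1 + 5 + 2) / 4 = 13/4 = 3.25
  x̄ = (7, 3.25),  deviation x̄ - mu_0 = (7, 3.25) - (7, 3) = (0, 0.25).

Step 2 — sample covariance matrix, S[i,j] = (1/(n-1)) · Σ_k (x_{k,i} - mean_i) · (x_{k,j} - mean_j), divisor n-1 = 3:
  S[A,A] = ((0)·(0) + (-1)·(-1) + (2)·(2) + (-1)·(-1)) / 3 = 6/3 = 2
  S[A,B] = ((0)·(1.75) + (-1)·(-2.25) + (2)·(1.75) + (-1)·(-1.25)) / 3 = 7/3 = 2.3333
  S[B,B] = ((1.75)·(1.75) + (-2.25)·(-2.25) + (1.75)·(1.75) + (-1.25)·(-1.25)) / 3 = 12.75/3 = 4.25
  S = [[2, 2.3333],
 [2.3333, 4.25]].

Step 3 — invert S. det(S) = 2·4.25 - (2.3333)² = 3.0556.
  S^{-1} = (1/det) · [[d, -b], [-b, a]] = [[1.3909, -0.7636],
 [-0.7636, 0.6545]].

Step 4 — quadratic form (x̄ - mu_0)^T · S^{-1} · (x̄ - mu_0):
  S^{-1} · (x̄ - mu_0) = (-0.1909, 0.1636),
  (x̄ - mu_0)^T · [...] = (0)·(-0.1909) + (0.25)·(0.1636) = 0.0409.

Step 5 — scale by n: T² = 4 · 0.0409 = 0.1636.

T² ≈ 0.1636


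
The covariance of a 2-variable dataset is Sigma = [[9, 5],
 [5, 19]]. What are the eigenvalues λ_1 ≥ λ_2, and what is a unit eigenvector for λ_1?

Step 1 — characteristic polynomial of 2×2 Sigma:
  det(Sigma - λI) = λ² - trace · λ + det = 0.
  trace = 9 + 19 = 28, det = 9·19 - (5)² = 146.
Step 2 — discriminant:
  Δ = trace² - 4·det = 784 - 584 = 200.
Step 3 — eigenvalues:
  λ = (trace ± √Δ)/2 = (28 ± 14.1421)/2,
  λ_1 = 21.0711,  λ_2 = 6.9289.

Step 4 — unit eigenvector for λ_1: solve (Sigma - λ_1 I)v = 0. First row:
  (9 - 21.0711)·v_x + (5)·v_y = 0, i.e. (-12.0711)·v_x + (5)·v_y = 0,
  so v ∝ (b, λ_1 - a) = (5, 12.0711) = u.
  ||u|| = √((5)² + (12.0711)²) = √(170.7107) ≈ 13.0656,
  v_1 = u/||u|| ≈ (0.3827, 0.9239) (||v_1|| = 1).

λ_1 = 21.0711,  λ_2 = 6.9289;  v_1 ≈ (0.3827, 0.9239)


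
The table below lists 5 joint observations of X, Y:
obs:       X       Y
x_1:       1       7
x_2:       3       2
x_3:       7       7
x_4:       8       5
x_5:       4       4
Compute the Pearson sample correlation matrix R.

Step 1 — column means:
  mean(X) = (1 + 3 + 7 + 8 + 4) / 5 = 23/5 = 4.6
  mean(Y) = (7 + 2 + 7 + 5 + 4) / 5 = 25/5 = 5

Step 2 — sample variances and covariances s[i,j] = (1/(n-1)) · Σ_k (x_{k,i} - mean_i) · (x_{k,j} - mean_j), with n-1 = 4:
  s[X,X] = ((-3.6)·(-3.6) + (-1.6)·(-1.6) + (2.4)·(2.4) + (3.4)·(3.4) + (-0.6)·(-0.6)) / 4 = 33.2/4 = 8.3
  s[X,Y] = ((-3.6)·(2) + (-1.6)·(-3) + (2.4)·(2) + (3.4)·(0) + (-0.6)·(-1)) / 4 = 3/4 = 0.75
  s[Y,Y] = ((2)·(2) + (-3)·(-3) + (2)·(2) + (0)·(0) + (-1)·(-1)) / 4 = 18/4 = 4.5
  Sample standard deviations s_i = √(s[i,i]):
  s(X) = √(8.3) = 2.881
  s(Y) = √(4.5) = 2.1213

Step 3 — r_{ij} = s_{ij} / (s_i · s_j):
  r[X,X] = 1 (diagonal).
  r[X,Y] = 0.75 / (2.881 · 2.1213) = 0.75 / 6.1115 = 0.1227
  r[Y,Y] = 1 (diagonal).

R is symmetric with unit diagonal. Assembling:

R = [[1, 0.1227],
 [0.1227, 1]]


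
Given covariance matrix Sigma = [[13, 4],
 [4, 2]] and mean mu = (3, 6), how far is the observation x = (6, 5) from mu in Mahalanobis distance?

Step 1 — centre the observation: (x - mu) = (3, -1).

Step 2 — invert Sigma. det(Sigma) = 13·2 - (4)² = 10.
  Sigma^{-1} = (1/det) · [[d, -b], [-b, a]] = [[0.2, -0.4],
 [-0.4, 1.3]].

Step 3 — form the quadratic (x - mu)^T · Sigma^{-1} · (x - mu):
  Sigma^{-1} · (x - mu) = (1, -2.5).
  (x - mu)^T · [Sigma^{-1} · (x - mu)] = (3)·(1) + (-1)·(-2.5) = 5.5.

Step 4 — take square root: d = √(5.5) ≈ 2.3452.

d(x, mu) = √(5.5) ≈ 2.3452


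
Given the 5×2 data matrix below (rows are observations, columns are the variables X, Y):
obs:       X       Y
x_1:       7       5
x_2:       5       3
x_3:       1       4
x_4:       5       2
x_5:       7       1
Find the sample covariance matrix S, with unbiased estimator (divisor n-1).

Step 1 — column means:
  mean(X) = (7 + 5 + 1 + 5 + 7) / 5 = 25/5 = 5
  mean(Y) = (5 + 3 + 4 + 2 + 1) / 5 = 15/5 = 3

Step 2 — sample covariance S[i,j] = (1/(n-1)) · Σ_k (x_{k,i} - mean_i) · (x_{k,j} - mean_j), with n-1 = 4.
  S[X,X] = ((2)·(2) + (0)·(0) + (-4)·(-4) + (0)·(0) + (2)·(2)) / 4 = 24/4 = 6
  S[X,Y] = ((2)·(2) + (0)·(0) + (-4)·(1) + (0)·(-1) + (2)·(-2)) / 4 = -4/4 = -1
  S[Y,Y] = ((2)·(2) + (0)·(0) + (1)·(1) + (-1)·(-1) + (-2)·(-2)) / 4 = 10/4 = 2.5

S is symmetric (S[j,i] = S[i,j]). Assembling:

S = [[6, -1],
 [-1, 2.5]]


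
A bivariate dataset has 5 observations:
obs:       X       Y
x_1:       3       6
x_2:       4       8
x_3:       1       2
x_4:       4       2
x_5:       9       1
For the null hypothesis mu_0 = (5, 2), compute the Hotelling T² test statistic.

Step 1 — sample mean vector:
  mean(X) = (3 + 4 + 1 + 4 + 9) / 5 = 21/5 = 4.2
  mean(Y) = (6 + 8 + 2 + 2 + 1) / 5 = 19/5 = 3.8
  x̄ = (4.2, 3.8),  deviation x̄ - mu_0 = (4.2, 3.8) - (5, 2) = (-0.8, 1.8).

Step 2 — sample covariance matrix, S[i,j] = (1/(n-1)) · Σ_k (x_{k,i} - mean_i) · (x_{k,j} - mean_j), divisor n-1 = 4:
  S[X,X] = ((-1.2)·(-1.2) + (-0.2)·(-0.2) + (-3.2)·(-3.2) + (-0.2)·(-0.2) + (4.8)·(4.8)) / 4 = 34.8/4 = 8.7
  S[X,Y] = ((-1.2)·(2.2) + (-0.2)·(4.2) + (-3.2)·(-1.8) + (-0.2)·(-1.8) + (4.8)·(-2.8)) / 4 = -10.8/4 = -2.7
  S[Y,Y] = ((2.2)·(2.2) + (4.2)·(4.2) + (-1.8)·(-1.8) + (-1.8)·(-1.8) + (-2.8)·(-2.8)) / 4 = 36.8/4 = 9.2
  S = [[8.7, -2.7],
 [-2.7, 9.2]].

Step 3 — invert S. det(S) = 8.7·9.2 - (-2.7)² = 72.75.
  S^{-1} = (1/det) · [[d, -b], [-b, a]] = [[0.1265, 0.0371],
 [0.0371, 0.1196]].

Step 4 — quadratic form (x̄ - mu_0)^T · S^{-1} · (x̄ - mu_0):
  S^{-1} · (x̄ - mu_0) = (-0.0344, 0.1856),
  (x̄ - mu_0)^T · [...] = (-0.8)·(-0.0344) + (1.8)·(0.1856) = 0.3615.

Step 5 — scale by n: T² = 5 · 0.3615 = 1.8076.

T² ≈ 1.8076


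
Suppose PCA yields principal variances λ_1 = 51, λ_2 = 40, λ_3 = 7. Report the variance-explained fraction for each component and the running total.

Step 1 — total variance = trace(Sigma) = Σ λ_i = 51 + 40 + 7 = 98.

Step 2 — fraction explained by component i = λ_i / Σ λ:
  PC1: 51/98 = 0.5204
  PC2: 40/98 = 0.4082
  PC3: 7/98 = 0.0714

Step 3 — cumulative fraction after k components = (λ_1 + ... + λ_k) / Σ λ:
  k = 1: 51/98 = 0.5204
  k = 2: (51 + 40)/98 = 91/98 = 0.9286
  k = 3: (51 + 40 + 7)/98 = 98/98 = 1

Summary (fraction, with percent):

explained: PC1 0.5204 (52.04%), PC2 0.4082 (40.82%), PC3 0.0714 (7.14%);  cumulative: 0.5204, 0.9286, 1


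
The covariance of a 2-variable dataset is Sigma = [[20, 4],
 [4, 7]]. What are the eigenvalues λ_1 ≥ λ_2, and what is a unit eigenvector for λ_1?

Step 1 — characteristic polynomial of 2×2 Sigma:
  det(Sigma - λI) = λ² - trace · λ + det = 0.
  trace = 20 + 7 = 27, det = 20·7 - (4)² = 124.
Step 2 — discriminant:
  Δ = trace² - 4·det = 729 - 496 = 233.
Step 3 — eigenvalues:
  λ = (trace ± √Δ)/2 = (27 ± 15.2643)/2,
  λ_1 = 21.1322,  λ_2 = 5.8678.

Step 4 — unit eigenvector for λ_1: solve (Sigma - λ_1 I)v = 0. First row:
  (20 - 21.1322)·v_x + (4)·v_y = 0, i.e. (-1.1322)·v_x + (4)·v_y = 0,
  so v ∝ (b, λ_1 - a) = (4, 1.1322) = u.
  ||u|| = √((4)² + (1.1322)²) = √(17.2818) ≈ 4.1571,
  v_1 = u/||u|| ≈ (0.9622, 0.2723) (||v_1|| = 1).

λ_1 = 21.1322,  λ_2 = 5.8678;  v_1 ≈ (0.9622, 0.2723)


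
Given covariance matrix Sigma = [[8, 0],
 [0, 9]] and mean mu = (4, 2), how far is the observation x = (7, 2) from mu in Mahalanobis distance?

Step 1 — centre the observation: (x - mu) = (3, 0).

Step 2 — invert Sigma. det(Sigma) = 8·9 - (0)² = 72.
  Sigma^{-1} = (1/det) · [[d, -b], [-b, a]] = [[0.125, 0],
 [0, 0.1111]].

Step 3 — form the quadratic (x - mu)^T · Sigma^{-1} · (x - mu):
  Sigma^{-1} · (x - mu) = (0.375, 0).
  (x - mu)^T · [Sigma^{-1} · (x - mu)] = (3)·(0.375) + (0)·(0) = 1.125.

Step 4 — take square root: d = √(1.125) ≈ 1.0607.

d(x, mu) = √(1.125) ≈ 1.0607


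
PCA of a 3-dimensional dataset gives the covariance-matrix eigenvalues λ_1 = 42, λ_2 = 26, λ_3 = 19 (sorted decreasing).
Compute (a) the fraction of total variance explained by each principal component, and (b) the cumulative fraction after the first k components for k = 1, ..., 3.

Step 1 — total variance = trace(Sigma) = Σ λ_i = 42 + 26 + 19 = 87.

Step 2 — fraction explained by component i = λ_i / Σ λ:
  PC1: 42/87 = 0.4828
  PC2: 26/87 = 0.2989
  PC3: 19/87 = 0.2184

Step 3 — cumulative fraction after k components = (λ_1 + ... + λ_k) / Σ λ:
  k = 1: 42/87 = 0.4828
  k = 2: (42 + 26)/87 = 68/87 = 0.7816
  k = 3: (42 + 26 + 19)/87 = 87/87 = 1

Summary (fraction, with percent):

explained: PC1 0.4828 (48.28%), PC2 0.2989 (29.89%), PC3 0.2184 (21.84%);  cumulative: 0.4828, 0.7816, 1


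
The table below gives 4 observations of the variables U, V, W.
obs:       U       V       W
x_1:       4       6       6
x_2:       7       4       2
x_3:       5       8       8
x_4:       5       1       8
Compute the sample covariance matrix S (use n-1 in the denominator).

Step 1 — column means:
  mean(U) = (4 + 7 + 5 + 5) / 4 = 21/4 = 5.25
  mean(V) = (6 + 4 + 8 + 1) / 4 = 19/4 = 4.75
  mean(W) = (6 + 2 + 8 + 8) / 4 = 24/4 = 6

Step 2 — sample covariance S[i,j] = (1/(n-1)) · Σ_k (x_{k,i} - mean_i) · (x_{k,j} - mean_j), with n-1 = 3.
  S[U,U] = ((-1.25)·(-1.25) + (1.75)·(1.75) + (-0.25)·(-0.25) + (-0.25)·(-0.25)) / 3 = 4.75/3 = 1.5833
  S[U,V] = ((-1.25)·(1.25) + (1.75)·(-0.75) + (-0.25)·(3.25) + (-0.25)·(-3.75)) / 3 = -2.75/3 = -0.9167
  S[U,W] = ((-1.25)·(0) + (1.75)·(-4) + (-0.25)·(2) + (-0.25)·(2)) / 3 = -8/3 = -2.6667
  S[V,V] = ((1.25)·(1.25) + (-0.75)·(-0.75) + (3.25)·(3.25) + (-3.75)·(-3.75)) / 3 = 26.75/3 = 8.9167
  S[V,W] = ((1.25)·(0) + (-0.75)·(-4) + (3.25)·(2) + (-3.75)·(2)) / 3 = 2/3 = 0.6667
  S[W,W] = ((0)·(0) + (-4)·(-4) + (2)·(2) + (2)·(2)) / 3 = 24/3 = 8

S is symmetric (S[j,i] = S[i,j]). Assembling:

S = [[1.5833, -0.9167, -2.6667],
 [-0.9167, 8.9167, 0.6667],
 [-2.6667, 0.6667, 8]]


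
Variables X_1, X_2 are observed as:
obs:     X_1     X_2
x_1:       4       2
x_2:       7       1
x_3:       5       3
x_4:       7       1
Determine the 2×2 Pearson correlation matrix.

Step 1 — column means:
  mean(X_1) = (4 + 7 + 5 + 7) / 4 = 23/4 = 5.75
  mean(X_2) = (2 + 1 + 3 + 1) / 4 = 7/4 = 1.75

Step 2 — sample variances and covariances s[i,j] = (1/(n-1)) · Σ_k (x_{k,i} - mean_i) · (x_{k,j} - mean_j), with n-1 = 3:
  s[X_1,X_1] = ((-1.75)·(-1.75) + (1.25)·(1.25) + (-0.75)·(-0.75) + (1.25)·(1.25)) / 3 = 6.75/3 = 2.25
  s[X_1,X_2] = ((-1.75)·(0.25) + (1.25)·(-0.75) + (-0.75)·(1.25) + (1.25)·(-0.75)) / 3 = -3.25/3 = -1.0833
  s[X_2,X_2] = ((0.25)·(0.25) + (-0.75)·(-0.75) + (1.25)·(1.25) + (-0.75)·(-0.75)) / 3 = 2.75/3 = 0.9167
  Sample standard deviations s_i = √(s[i,i]):
  s(X_1) = √(2.25) = 1.5
  s(X_2) = √(0.9167) = 0.9574

Step 3 — r_{ij} = s_{ij} / (s_i · s_j):
  r[X_1,X_1] = 1 (diagonal).
  r[X_1,X_2] = -1.0833 / (1.5 · 0.9574) = -1.0833 / 1.4361 = -0.7543
  r[X_2,X_2] = 1 (diagonal).

R is symmetric with unit diagonal. Assembling:

R = [[1, -0.7543],
 [-0.7543, 1]]


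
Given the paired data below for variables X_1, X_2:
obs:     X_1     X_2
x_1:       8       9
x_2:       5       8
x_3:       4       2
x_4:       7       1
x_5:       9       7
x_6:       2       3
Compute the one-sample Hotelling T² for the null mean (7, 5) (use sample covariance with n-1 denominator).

Step 1 — sample mean vector:
  mean(X_1) = (8 + 5 + 4 + 7 + 9 + 2) / 6 = 35/6 = 5.8333
  mean(X_2) = (9 + 8 + 2 + 1 + 7 + 3) / 6 = 30/6 = 5
  x̄ = (5.8333, 5),  deviation x̄ - mu_0 = (5.8333, 5) - (7, 5) = (-1.1667, 0).

Step 2 — sample covariance matrix, S[i,j] = (1/(n-1)) · Σ_k (x_{k,i} - mean_i) · (x_{k,j} - mean_j), divisor n-1 = 5:
  S[X_1,X_1] = ((2.1667)·(2.1667) + (-0.8333)·(-0.8333) + (-1.8333)·(-1.8333) + (1.1667)·(1.1667) + (3.1667)·(3.1667) + (-3.8333)·(-3.8333)) / 5 = 34.8333/5 = 6.9667
  S[X_1,X_2] = ((2.1667)·(4) + (-0.8333)·(3) + (-1.8333)·(-3) + (1.1667)·(-4) + (3.1667)·(2) + (-3.8333)·(-2)) / 5 = 21/5 = 4.2
  S[X_2,X_2] = ((4)·(4) + (3)·(3) + (-3)·(-3) + (-4)·(-4) + (2)·(2) + (-2)·(-2)) / 5 = 58/5 = 11.6
  S = [[6.9667, 4.2],
 [4.2, 11.6]].

Step 3 — invert S. det(S) = 6.9667·11.6 - (4.2)² = 63.1733.
  S^{-1} = (1/det) · [[d, -b], [-b, a]] = [[0.1836, -0.0665],
 [-0.0665, 0.1103]].

Step 4 — quadratic form (x̄ - mu_0)^T · S^{-1} · (x̄ - mu_0):
  S^{-1} · (x̄ - mu_0) = (-0.2142, 0.0776),
  (x̄ - mu_0)^T · [...] = (-1.1667)·(-0.2142) + (0)·(0.0776) = 0.2499.

Step 5 — scale by n: T² = 6 · 0.2499 = 1.4996.

T² ≈ 1.4996


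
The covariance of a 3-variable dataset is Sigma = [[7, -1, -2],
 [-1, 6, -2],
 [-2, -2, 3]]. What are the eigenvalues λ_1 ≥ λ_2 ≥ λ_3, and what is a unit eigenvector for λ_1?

Step 1 — characteristic polynomial p(λ) = det(λI - Sigma) = λ³ - tr·λ² + c_1·λ - det, where tr = trace, c_1 = sum of the principal 2×2 minors, det = det(Sigma):
  tr = 7 + 6 + 3 = 16,
  c_1 = (7·6 - (-1)²) + (7·3 - (-2)²) + (6·3 - (-2)²) = 41 + 17 + 14 = 72,
  det = 7·(6·3 - (-2)²) - (-1)·((-1)·3 - (-2)·(-2)) + (-2)·((-1)·(-2) - 6·(-2)) = 7·(14) - (-1)·(-7) + (-2)·(14) = 63.
  So p(λ) = λ³ - 16λ² + 72λ - 63.
Step 2 — look for an integer root (rational root theorem: any rational root is an integer divisor of 63). Testing λ = 7:
  p(7) = 343 - 784 + 504 - 63 = 0  ✓
  Dividing out (λ - 7): p(λ) = (λ - 7)(λ² - 9λ + 9).
Step 3 — remaining eigenvalues from the quadratic λ² - 9λ + 9 = 0:
  Δ = 9² - 4·9 = 81 - 36 = 45,  λ = (9 ± √45)/2 = (9 ± 6.7082)/2 ≈ 7.8541 or 1.1459.
  Sorted: λ_1 = 7.8541,  λ_2 = 7,  λ_3 = 1.1459  (check: sum = 16 = tr ✓).

Step 4 — unit eigenvector for λ_1 ≈ 7.8541: v spans the null space of (Sigma - λ_1 I), whose rows are
  r_1 = (-0.8541, -1, -2),  r_2 = (-1, -1.8541, -2),  r_3 = (-2, -2, -4.8541).
  v is orthogonal to every row, so take v ∝ r_1 × r_2 = ((-1)·(-2) - (-2)·(-1.8541), (-2)·(-1) - (-0.8541)·(-2), (-0.8541)·(-1.8541) - (-1)·(-1)) ≈ (-1.7082, 0.2918, 0.5836).
  Rescale (multiply by -1 so the first nonzero entry is positive): u = (1.7082, -0.2918, -0.5836).
  ||u|| = √((1.7082)² + (-0.2918)² + (-0.5836)²) = √(3.3437) ≈ 1.8286,  v_1 = u/||u|| ≈ (0.9342, -0.1596, -0.3192) (||v_1|| = 1).

λ_1 = 7.8541,  λ_2 = 7,  λ_3 = 1.1459;  v_1 ≈ (0.9342, -0.1596, -0.3192)


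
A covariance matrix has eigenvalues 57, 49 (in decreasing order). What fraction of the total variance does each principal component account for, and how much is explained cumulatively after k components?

Step 1 — total variance = trace(Sigma) = Σ λ_i = 57 + 49 = 106.

Step 2 — fraction explained by component i = λ_i / Σ λ:
  PC1: 57/106 = 0.5377
  PC2: 49/106 = 0.4623

Step 3 — cumulative fraction after k components = (λ_1 + ... + λ_k) / Σ λ:
  k = 1: 57/106 = 0.5377
  k = 2: (57 + 49)/106 = 106/106 = 1

Summary (fraction, with percent):

explained: PC1 0.5377 (53.77%), PC2 0.4623 (46.23%);  cumulative: 0.5377, 1


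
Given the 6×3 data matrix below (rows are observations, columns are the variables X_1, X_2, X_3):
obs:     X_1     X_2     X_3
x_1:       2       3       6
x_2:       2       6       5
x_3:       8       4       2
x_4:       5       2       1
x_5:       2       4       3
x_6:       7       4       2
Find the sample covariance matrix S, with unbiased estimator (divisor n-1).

Step 1 — column means:
  mean(X_1) = (2 + 2 + 8 + 5 + 2 + 7) / 6 = 26/6 = 4.3333
  mean(X_2) = (3 + 6 + 4 + 2 + 4 + 4) / 6 = 23/6 = 3.8333
  mean(X_3) = (6 + 5 + 2 + 1 + 3 + 2) / 6 = 19/6 = 3.1667

Step 2 — sample covariance S[i,j] = (1/(n-1)) · Σ_k (x_{k,i} - mean_i) · (x_{k,j} - mean_j), with n-1 = 5.
  S[X_1,X_1] = ((-2.3333)·(-2.3333) + (-2.3333)·(-2.3333) + (3.6667)·(3.6667) + (0.6667)·(0.6667) + (-2.3333)·(-2.3333) + (2.6667)·(2.6667)) / 5 = 37.3333/5 = 7.4667
  S[X_1,X_2] = ((-2.3333)·(-0.8333) + (-2.3333)·(2.1667) + (3.6667)·(0.1667) + (0.6667)·(-1.8333) + (-2.3333)·(0.1667) + (2.6667)·(0.1667)) / 5 = -3.6667/5 = -0.7333
  S[X_1,X_3] = ((-2.3333)·(2.8333) + (-2.3333)·(1.8333) + (3.6667)·(-1.1667) + (0.6667)·(-2.1667) + (-2.3333)·(-0.1667) + (2.6667)·(-1.1667)) / 5 = -19.3333/5 = -3.8667
  S[X_2,X_2] = ((-0.8333)·(-0.8333) + (2.1667)·(2.1667) + (0.1667)·(0.1667) + (-1.8333)·(-1.8333) + (0.1667)·(0.1667) + (0.1667)·(0.1667)) / 5 = 8.8333/5 = 1.7667
  S[X_2,X_3] = ((-0.8333)·(2.8333) + (2.1667)·(1.8333) + (0.1667)·(-1.1667) + (-1.8333)·(-2.1667) + (0.1667)·(-0.1667) + (0.1667)·(-1.1667)) / 5 = 5.1667/5 = 1.0333
  S[X_3,X_3] = ((2.8333)·(2.8333) + (1.8333)·(1.8333) + (-1.1667)·(-1.1667) + (-2.1667)·(-2.1667) + (-0.1667)·(-0.1667) + (-1.1667)·(-1.1667)) / 5 = 18.8333/5 = 3.7667

S is symmetric (S[j,i] = S[i,j]). Assembling:

S = [[7.4667, -0.7333, -3.8667],
 [-0.7333, 1.7667, 1.0333],
 [-3.8667, 1.0333, 3.7667]]


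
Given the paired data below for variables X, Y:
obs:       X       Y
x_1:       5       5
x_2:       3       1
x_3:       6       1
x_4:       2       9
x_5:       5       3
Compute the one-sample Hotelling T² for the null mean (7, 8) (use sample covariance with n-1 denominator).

Step 1 — sample mean vector:
  mean(X) = (5 + 3 + 6 + 2 + 5) / 5 = 21/5 = 4.2
  mean(Y) = (5 + 1 + 1 + 9 + 3) / 5 = 19/5 = 3.8
  x̄ = (4.2, 3.8),  deviation x̄ - mu_0 = (4.2, 3.8) - (7, 8) = (-2.8, -4.2).

Step 2 — sample covariance matrix, S[i,j] = (1/(n-1)) · Σ_k (x_{k,i} - mean_i) · (x_{k,j} - mean_j), divisor n-1 = 4:
  S[X,X] = ((0.8)·(0.8) + (-1.2)·(-1.2) + (1.8)·(1.8) + (-2.2)·(-2.2) + (0.8)·(0.8)) / 4 = 10.8/4 = 2.7
  S[X,Y] = ((0.8)·(1.2) + (-1.2)·(-2.8) + (1.8)·(-2.8) + (-2.2)·(5.2) + (0.8)·(-0.8)) / 4 = -12.8/4 = -3.2
  S[Y,Y] = ((1.2)·(1.2) + (-2.8)·(-2.8) + (-2.8)·(-2.8) + (5.2)·(5.2) + (-0.8)·(-0.8)) / 4 = 44.8/4 = 11.2
  S = [[2.7, -3.2],
 [-3.2, 11.2]].

Step 3 — invert S. det(S) = 2.7·11.2 - (-3.2)² = 20.
  S^{-1} = (1/det) · [[d, -b], [-b, a]] = [[0.56, 0.16],
 [0.16, 0.135]].

Step 4 — quadratic form (x̄ - mu_0)^T · S^{-1} · (x̄ - mu_0):
  S^{-1} · (x̄ - mu_0) = (-2.24, -1.015),
  (x̄ - mu_0)^T · [...] = (-2.8)·(-2.24) + (-4.2)·(-1.015) = 10.535.

Step 5 — scale by n: T² = 5 · 10.535 = 52.675.

T² ≈ 52.675


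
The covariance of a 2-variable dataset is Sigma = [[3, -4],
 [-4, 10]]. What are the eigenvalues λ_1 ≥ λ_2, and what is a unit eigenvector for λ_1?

Step 1 — characteristic polynomial of 2×2 Sigma:
  det(Sigma - λI) = λ² - trace · λ + det = 0.
  trace = 3 + 10 = 13, det = 3·10 - (-4)² = 14.
Step 2 — discriminant:
  Δ = trace² - 4·det = 169 - 56 = 113.
Step 3 — eigenvalues:
  λ = (trace ± √Δ)/2 = (13 ± 10.6301)/2,
  λ_1 = 11.8151,  λ_2 = 1.1849.

Step 4 — unit eigenvector for λ_1: solve (Sigma - λ_1 I)v = 0. First row:
  (3 - 11.8151)·v_x + (-4)·v_y = 0, i.e. (-8.8151)·v_x + (-4)·v_y = 0,
  so v ∝ (b, λ_1 - a) = (-4, 8.8151); multiply by -1 so the first entry is positive: u = (4, -8.8151).
  ||u|| = √((4)² + (-8.8151)²) = √(93.7055) ≈ 9.6802,
  v_1 = u/||u|| ≈ (0.4132, -0.9106) (||v_1|| = 1).

λ_1 = 11.8151,  λ_2 = 1.1849;  v_1 ≈ (0.4132, -0.9106)


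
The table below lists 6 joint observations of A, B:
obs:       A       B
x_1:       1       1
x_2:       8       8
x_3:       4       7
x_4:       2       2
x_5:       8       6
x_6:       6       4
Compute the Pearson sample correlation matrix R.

Step 1 — column means:
  mean(A) = (1 + 8 + 4 + 2 + 8 + 6) / 6 = 29/6 = 4.8333
  mean(B) = (1 + 8 + 7 + 2 + 6 + 4) / 6 = 28/6 = 4.6667

Step 2 — sample variances and covariances s[i,j] = (1/(n-1)) · Σ_k (x_{k,i} - mean_i) · (x_{k,j} - mean_j), with n-1 = 5:
  s[A,A] = ((-3.8333)·(-3.8333) + (3.1667)·(3.1667) + (-0.8333)·(-0.8333) + (-2.8333)·(-2.8333) + (3.1667)·(3.1667) + (1.1667)·(1.1667)) / 5 = 44.8333/5 = 8.9667
  s[A,B] = ((-3.8333)·(-3.6667) + (3.1667)·(3.3333) + (-0.8333)·(2.3333) + (-2.8333)·(-2.6667) + (3.1667)·(1.3333) + (1.1667)·(-0.6667)) / 5 = 33.6667/5 = 6.7333
  s[B,B] = ((-3.6667)·(-3.6667) + (3.3333)·(3.3333) + (2.3333)·(2.3333) + (-2.6667)·(-2.6667) + (1.3333)·(1.3333) + (-0.6667)·(-0.6667)) / 5 = 39.3333/5 = 7.8667
  Sample standard deviations s_i = √(s[i,i]):
  s(A) = √(8.9667) = 2.9944
  s(B) = √(7.8667) = 2.8048

Step 3 — r_{ij} = s_{ij} / (s_i · s_j):
  r[A,A] = 1 (diagonal).
  r[A,B] = 6.7333 / (2.9944 · 2.8048) = 6.7333 / 8.3987 = 0.8017
  r[B,B] = 1 (diagonal).

R is symmetric with unit diagonal. Assembling:

R = [[1, 0.8017],
 [0.8017, 1]]


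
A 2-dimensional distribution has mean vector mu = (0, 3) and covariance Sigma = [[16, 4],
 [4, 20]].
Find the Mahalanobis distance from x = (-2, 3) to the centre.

Step 1 — centre the observation: (x - mu) = (-2, 0).

Step 2 — invert Sigma. det(Sigma) = 16·20 - (4)² = 304.
  Sigma^{-1} = (1/det) · [[d, -b], [-b, a]] = [[0.0658, -0.0132],
 [-0.0132, 0.0526]].

Step 3 — form the quadratic (x - mu)^T · Sigma^{-1} · (x - mu):
  Sigma^{-1} · (x - mu) = (-0.1316, 0.0263).
  (x - mu)^T · [Sigma^{-1} · (x - mu)] = (-2)·(-0.1316) + (0)·(0.0263) = 0.2632.

Step 4 — take square root: d = √(0.2632) ≈ 0.513.

d(x, mu) = √(0.2632) ≈ 0.513


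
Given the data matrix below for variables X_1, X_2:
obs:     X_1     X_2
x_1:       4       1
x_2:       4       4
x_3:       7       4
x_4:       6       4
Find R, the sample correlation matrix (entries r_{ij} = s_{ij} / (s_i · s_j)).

Step 1 — column means:
  mean(X_1) = (4 + 4 + 7 + 6) / 4 = 21/4 = 5.25
  mean(X_2) = (1 + 4 + 4 + 4) / 4 = 13/4 = 3.25

Step 2 — sample variances and covariances s[i,j] = (1/(n-1)) · Σ_k (x_{k,i} - mean_i) · (x_{k,j} - mean_j), with n-1 = 3:
  s[X_1,X_1] = ((-1.25)·(-1.25) + (-1.25)·(-1.25) + (1.75)·(1.75) + (0.75)·(0.75)) / 3 = 6.75/3 = 2.25
  s[X_1,X_2] = ((-1.25)·(-2.25) + (-1.25)·(0.75) + (1.75)·(0.75) + (0.75)·(0.75)) / 3 = 3.75/3 = 1.25
  s[X_2,X_2] = ((-2.25)·(-2.25) + (0.75)·(0.75) + (0.75)·(0.75) + (0.75)·(0.75)) / 3 = 6.75/3 = 2.25
  Sample standard deviations s_i = √(s[i,i]):
  s(X_1) = √(2.25) = 1.5
  s(X_2) = √(2.25) = 1.5

Step 3 — r_{ij} = s_{ij} / (s_i · s_j):
  r[X_1,X_1] = 1 (diagonal).
  r[X_1,X_2] = 1.25 / (1.5 · 1.5) = 1.25 / 2.25 = 0.5556
  r[X_2,X_2] = 1 (diagonal).

R is symmetric with unit diagonal. Assembling:

R = [[1, 0.5556],
 [0.5556, 1]]


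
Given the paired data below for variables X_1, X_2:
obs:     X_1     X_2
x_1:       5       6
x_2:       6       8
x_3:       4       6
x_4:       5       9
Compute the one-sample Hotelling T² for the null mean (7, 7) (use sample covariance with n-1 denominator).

Step 1 — sample mean vector:
  mean(X_1) = (5 + 6 + 4 + 5) / 4 = 20/4 = 5
  mean(X_2) = (6 + 8 + 6 + 9) / 4 = 29/4 = 7.25
  x̄ = (5, 7.25),  deviation x̄ - mu_0 = (5, 7.25) - (7, 7) = (-2, 0.25).

Step 2 — sample covariance matrix, S[i,j] = (1/(n-1)) · Σ_k (x_{k,i} - mean_i) · (x_{k,j} - mean_j), divisor n-1 = 3:
  S[X_1,X_1] = ((0)·(0) + (1)·(1) + (-1)·(-1) + (0)·(0)) / 3 = 2/3 = 0.6667
  S[X_1,X_2] = ((0)·(-1.25) + (1)·(0.75) + (-1)·(-1.25) + (0)·(1.75)) / 3 = 2/3 = 0.6667
  S[X_2,X_2] = ((-1.25)·(-1.25) + (0.75)·(0.75) + (-1.25)·(-1.25) + (1.75)·(1.75)) / 3 = 6.75/3 = 2.25
  S = [[0.6667, 0.6667],
 [0.6667, 2.25]].

Step 3 — invert S. det(S) = 0.6667·2.25 - (0.6667)² = 1.0556.
  S^{-1} = (1/det) · [[d, -b], [-b, a]] = [[2.1316, -0.6316],
 [-0.6316, 0.6316]].

Step 4 — quadratic form (x̄ - mu_0)^T · S^{-1} · (x̄ - mu_0):
  S^{-1} · (x̄ - mu_0) = (-4.4211, 1.4211),
  (x̄ - mu_0)^T · [...] = (-2)·(-4.4211) + (0.25)·(1.4211) = 9.1974.

Step 5 — scale by n: T² = 4 · 9.1974 = 36.7895.

T² ≈ 36.7895


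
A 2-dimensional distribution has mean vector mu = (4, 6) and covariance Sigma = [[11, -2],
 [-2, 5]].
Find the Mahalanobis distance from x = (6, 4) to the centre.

Step 1 — centre the observation: (x - mu) = (2, -2).

Step 2 — invert Sigma. det(Sigma) = 11·5 - (-2)² = 51.
  Sigma^{-1} = (1/det) · [[d, -b], [-b, a]] = [[0.098, 0.0392],
 [0.0392, 0.2157]].

Step 3 — form the quadratic (x - mu)^T · Sigma^{-1} · (x - mu):
  Sigma^{-1} · (x - mu) = (0.1176, -0.3529).
  (x - mu)^T · [Sigma^{-1} · (x - mu)] = (2)·(0.1176) + (-2)·(-0.3529) = 0.9412.

Step 4 — take square root: d = √(0.9412) ≈ 0.9701.

d(x, mu) = √(0.9412) ≈ 0.9701


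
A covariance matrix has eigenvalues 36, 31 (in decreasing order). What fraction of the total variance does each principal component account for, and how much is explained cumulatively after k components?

Step 1 — total variance = trace(Sigma) = Σ λ_i = 36 + 31 = 67.

Step 2 — fraction explained by component i = λ_i / Σ λ:
  PC1: 36/67 = 0.5373
  PC2: 31/67 = 0.4627

Step 3 — cumulative fraction after k components = (λ_1 + ... + λ_k) / Σ λ:
  k = 1: 36/67 = 0.5373
  k = 2: (36 + 31)/67 = 67/67 = 1

Summary (fraction, with percent):

explained: PC1 0.5373 (53.73%), PC2 0.4627 (46.27%);  cumulative: 0.5373, 1


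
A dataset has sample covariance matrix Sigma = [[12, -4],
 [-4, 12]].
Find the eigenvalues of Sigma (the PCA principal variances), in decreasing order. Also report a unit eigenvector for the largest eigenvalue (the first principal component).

Step 1 — characteristic polynomial of 2×2 Sigma:
  det(Sigma - λI) = λ² - trace · λ + det = 0.
  trace = 12 + 12 = 24, det = 12·12 - (-4)² = 128.
Step 2 — discriminant:
  Δ = trace² - 4·det = 576 - 512 = 64.
Step 3 — eigenvalues:
  λ = (trace ± √Δ)/2 = (24 ± 8)/2,
  λ_1 = 16,  λ_2 = 8.

Step 4 — unit eigenvector for λ_1: solve (Sigma - λ_1 I)v = 0. First row:
  (12 - 16)·v_x + (-4)·v_y = 0, i.e. (-4)·v_x + (-4)·v_y = 0,
  so v ∝ (b, λ_1 - a) = (-4, 4); multiply by -1 so the first entry is positive: u = (4, -4).
  ||u|| = √((4)² + (-4)²) = √(32) ≈ 5.6569,
  v_1 = u/||u|| ≈ (0.7071, -0.7071) (||v_1|| = 1).

λ_1 = 16,  λ_2 = 8;  v_1 ≈ (0.7071, -0.7071)


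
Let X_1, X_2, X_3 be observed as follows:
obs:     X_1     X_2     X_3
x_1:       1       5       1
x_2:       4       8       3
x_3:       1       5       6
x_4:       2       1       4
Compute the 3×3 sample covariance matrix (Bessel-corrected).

Step 1 — column means:
  mean(X_1) = (1 + 4 + 1 + 2) / 4 = 8/4 = 2
  mean(X_2) = (5 + 8 + 5 + 1) / 4 = 19/4 = 4.75
  mean(X_3) = (1 + 3 + 6 + 4) / 4 = 14/4 = 3.5

Step 2 — sample covariance S[i,j] = (1/(n-1)) · Σ_k (x_{k,i} - mean_i) · (x_{k,j} - mean_j), with n-1 = 3.
  S[X_1,X_1] = ((-1)·(-1) + (2)·(2) + (-1)·(-1) + (0)·(0)) / 3 = 6/3 = 2
  S[X_1,X_2] = ((-1)·(0.25) + (2)·(3.25) + (-1)·(0.25) + (0)·(-3.75)) / 3 = 6/3 = 2
  S[X_1,X_3] = ((-1)·(-2.5) + (2)·(-0.5) + (-1)·(2.5) + (0)·(0.5)) / 3 = -1/3 = -0.3333
  S[X_2,X_2] = ((0.25)·(0.25) + (3.25)·(3.25) + (0.25)·(0.25) + (-3.75)·(-3.75)) / 3 = 24.75/3 = 8.25
  S[X_2,X_3] = ((0.25)·(-2.5) + (3.25)·(-0.5) + (0.25)·(2.5) + (-3.75)·(0.5)) / 3 = -3.5/3 = -1.1667
  S[X_3,X_3] = ((-2.5)·(-2.5) + (-0.5)·(-0.5) + (2.5)·(2.5) + (0.5)·(0.5)) / 3 = 13/3 = 4.3333

S is symmetric (S[j,i] = S[i,j]). Assembling:

S = [[2, 2, -0.3333],
 [2, 8.25, -1.1667],
 [-0.3333, -1.1667, 4.3333]]
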